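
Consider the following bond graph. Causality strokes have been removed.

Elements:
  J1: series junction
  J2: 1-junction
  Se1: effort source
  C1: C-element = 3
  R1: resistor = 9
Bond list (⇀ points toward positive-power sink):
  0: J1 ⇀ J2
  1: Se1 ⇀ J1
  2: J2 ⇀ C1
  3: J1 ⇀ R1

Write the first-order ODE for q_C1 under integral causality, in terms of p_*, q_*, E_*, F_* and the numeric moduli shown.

dq_C1/dt = E_Se1/9 - q_C1/27

β1 stroke→J1  (Se1: effort source, stroke at far end)
β2 stroke→J2  (C1: C, integral causality)
β0 stroke→J1  (J2: last free bond brings flow in)
β3 stroke→R1  (J1: last free bond brings flow in)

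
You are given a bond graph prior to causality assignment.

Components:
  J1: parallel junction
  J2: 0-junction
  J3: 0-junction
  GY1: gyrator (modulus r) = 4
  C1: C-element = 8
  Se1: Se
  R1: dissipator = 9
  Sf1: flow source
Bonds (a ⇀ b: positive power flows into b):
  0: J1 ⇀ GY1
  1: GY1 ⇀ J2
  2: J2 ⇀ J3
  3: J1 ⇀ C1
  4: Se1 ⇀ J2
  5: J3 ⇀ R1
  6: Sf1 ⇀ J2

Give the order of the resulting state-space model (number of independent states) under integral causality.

#4 stroke at J2  (Se1 fixes effort; stroke away)
#6 stroke at Sf1  (Sf1 fixes flow; stroke at Sf1)
#1 stroke at GY1  (J2: bond 4 brought effort, rest push out)
#2 stroke at J3  (common-e at J2 fixed by 4)
#5 stroke at R1  (J3: bond 2 brought effort, rest push out)
#0 stroke at GY1  (GY1 both-in/both-out from 1)
#3 stroke at J1  (closing 0-jn rule on J1)

1  (C1 all integral)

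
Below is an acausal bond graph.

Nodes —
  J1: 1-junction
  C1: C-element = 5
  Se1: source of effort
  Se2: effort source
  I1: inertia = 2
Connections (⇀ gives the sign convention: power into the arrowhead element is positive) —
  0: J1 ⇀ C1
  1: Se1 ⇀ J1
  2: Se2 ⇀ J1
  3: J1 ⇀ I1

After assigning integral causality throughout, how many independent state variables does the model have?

2  (C1, I1 all integral)

β1 |J1  (Se1: effort source, stroke at far end)
β2 |J1  (Se2 (Se) sets effort on bond)
β0 |J1  (prefer integral on C1)
β3 |I1  (J1 needs exactly one f-in)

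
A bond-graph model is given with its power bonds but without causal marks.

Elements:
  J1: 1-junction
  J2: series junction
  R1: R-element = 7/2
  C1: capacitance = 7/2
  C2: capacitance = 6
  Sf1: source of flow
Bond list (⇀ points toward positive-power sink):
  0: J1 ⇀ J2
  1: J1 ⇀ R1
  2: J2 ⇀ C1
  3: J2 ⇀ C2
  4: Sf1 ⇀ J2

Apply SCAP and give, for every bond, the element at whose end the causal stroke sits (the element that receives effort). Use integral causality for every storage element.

#0 stroke→J2
#1 stroke→J1
#2 stroke→J2
#3 stroke→J2
#4 stroke→Sf1

#4 →Sf1  (Sf1 fixes flow; stroke at Sf1)
#0 →J2  (common-f at J2 fixed by 4)
#2 →J2  (1-jn J2 has f-setter on 4)
#3 →J2  (J2 flow already set via bond 4)
#1 →J1  (common-f at J1 fixed by 0)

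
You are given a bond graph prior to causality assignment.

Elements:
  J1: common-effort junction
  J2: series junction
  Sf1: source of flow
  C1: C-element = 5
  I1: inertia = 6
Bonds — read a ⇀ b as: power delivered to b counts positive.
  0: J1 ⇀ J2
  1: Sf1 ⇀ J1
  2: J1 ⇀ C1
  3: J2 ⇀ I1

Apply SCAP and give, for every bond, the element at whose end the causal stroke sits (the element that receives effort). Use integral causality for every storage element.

β0 stroke at J2
β1 stroke at Sf1
β2 stroke at J1
β3 stroke at I1

b1 stroke at Sf1  (Sf1 (Sf) sets flow on bond)
b2 stroke at J1  (prefer integral on C1)
b0 stroke at J2  (0-jn J1 has e-setter on 2)
b3 stroke at I1  (closing 1-jn rule on J2)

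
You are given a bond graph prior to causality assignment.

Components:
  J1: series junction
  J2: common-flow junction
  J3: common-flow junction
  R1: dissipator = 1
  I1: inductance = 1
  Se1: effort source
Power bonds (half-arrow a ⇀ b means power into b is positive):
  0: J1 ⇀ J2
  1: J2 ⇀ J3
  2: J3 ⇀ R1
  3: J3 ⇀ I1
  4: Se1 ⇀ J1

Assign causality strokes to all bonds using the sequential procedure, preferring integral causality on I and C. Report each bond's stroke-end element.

β4 stroke at J1  (Se1 (Se) sets effort on bond)
β0 stroke at J2  (only one flow-in slot at J1)
β1 stroke at J3  (closing 1-jn rule on J2)
β3 stroke at I1  (prefer integral on I1)
β2 stroke at J3  (J3 flow already set via bond 3)

b0 stroke at J2
b1 stroke at J3
b2 stroke at J3
b3 stroke at I1
b4 stroke at J1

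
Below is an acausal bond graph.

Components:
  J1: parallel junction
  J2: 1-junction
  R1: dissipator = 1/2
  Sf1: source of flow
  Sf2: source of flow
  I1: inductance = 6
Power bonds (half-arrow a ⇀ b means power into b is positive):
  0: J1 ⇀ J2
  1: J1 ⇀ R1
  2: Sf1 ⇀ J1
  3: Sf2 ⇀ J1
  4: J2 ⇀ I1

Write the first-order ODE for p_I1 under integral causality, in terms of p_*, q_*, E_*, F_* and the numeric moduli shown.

β2 stroke at Sf1  (Sf1: flow source, stroke at near end)
β3 stroke at Sf2  (source Sf2 imposes f)
β4 stroke at I1  (I1 integral (f out))
β0 stroke at J2  (1-jn J2 has f-setter on 4)
β1 stroke at J1  (only one effort-in slot at J1)

dp_I1/dt = F_Sf1/2 + F_Sf2/2 - p_I1/12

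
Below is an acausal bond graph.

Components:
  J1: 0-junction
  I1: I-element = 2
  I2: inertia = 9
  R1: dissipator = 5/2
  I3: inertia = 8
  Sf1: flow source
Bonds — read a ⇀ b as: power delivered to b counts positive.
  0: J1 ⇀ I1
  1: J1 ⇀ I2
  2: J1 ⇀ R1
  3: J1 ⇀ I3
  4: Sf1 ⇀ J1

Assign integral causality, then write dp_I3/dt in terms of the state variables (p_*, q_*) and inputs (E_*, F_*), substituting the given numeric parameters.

#4 stroke→Sf1  (Sf1: flow source, stroke at near end)
#0 stroke→I1  (I1 integral (f out))
#1 stroke→I2  (I2: I, integral causality)
#3 stroke→I3  (I3: I, integral causality)
#2 stroke→J1  (J1: last free bond brings effort in)

dp_I3/dt = 5*F_Sf1/2 - 5*p_I1/4 - 5*p_I2/18 - 5*p_I3/16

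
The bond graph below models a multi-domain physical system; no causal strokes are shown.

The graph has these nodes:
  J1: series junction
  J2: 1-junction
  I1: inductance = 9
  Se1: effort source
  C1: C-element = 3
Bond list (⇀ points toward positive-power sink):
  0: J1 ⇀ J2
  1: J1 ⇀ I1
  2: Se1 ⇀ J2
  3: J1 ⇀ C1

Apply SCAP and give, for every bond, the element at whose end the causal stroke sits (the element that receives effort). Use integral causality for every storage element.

bond 0 |J1
bond 1 |I1
bond 2 |J2
bond 3 |J1

#2 stroke at J2  (source Se1 imposes e)
#0 stroke at J1  (J2 needs exactly one f-in)
#1 stroke at I1  (prefer integral on I1)
#3 stroke at J1  (J1 flow already set via bond 1)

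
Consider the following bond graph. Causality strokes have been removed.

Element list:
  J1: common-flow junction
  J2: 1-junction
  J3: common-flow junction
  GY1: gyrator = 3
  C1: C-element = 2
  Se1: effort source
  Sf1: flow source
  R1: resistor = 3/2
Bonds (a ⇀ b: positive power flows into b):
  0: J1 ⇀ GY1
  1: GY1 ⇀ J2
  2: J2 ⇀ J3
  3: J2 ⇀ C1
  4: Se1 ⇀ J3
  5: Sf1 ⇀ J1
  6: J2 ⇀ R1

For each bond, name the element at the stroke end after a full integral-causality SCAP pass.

bond 4 |J3  (Se1 fixes effort; stroke away)
bond 5 |Sf1  (Sf1 fixes flow; stroke at Sf1)
bond 0 |J1  (J1 flow already set via bond 5)
bond 2 |J2  (J3 needs exactly one f-in)
bond 1 |J2  (GY GY1: same side as bond 0)
bond 3 |J2  (prefer integral on C1)
bond 6 |R1  (only one flow-in slot at J2)

#0 →J1
#1 →J2
#2 →J2
#3 →J2
#4 →J3
#5 →Sf1
#6 →R1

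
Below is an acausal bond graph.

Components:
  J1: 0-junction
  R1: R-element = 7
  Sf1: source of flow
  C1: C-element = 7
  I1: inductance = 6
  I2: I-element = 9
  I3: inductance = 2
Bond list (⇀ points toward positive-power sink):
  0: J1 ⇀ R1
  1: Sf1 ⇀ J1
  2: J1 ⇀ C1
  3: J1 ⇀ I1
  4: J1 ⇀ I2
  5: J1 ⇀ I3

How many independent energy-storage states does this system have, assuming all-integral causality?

#1 stroke→Sf1  (Sf1: flow source, stroke at near end)
#2 stroke→J1  (prefer integral on C1)
#0 stroke→R1  (J1 effort already set via bond 2)
#3 stroke→I1  (common-e at J1 fixed by 2)
#4 stroke→I2  (common-e at J1 fixed by 2)
#5 stroke→I3  (0-jn J1 has e-setter on 2)

4  (C1, I1, I2, I3 all integral)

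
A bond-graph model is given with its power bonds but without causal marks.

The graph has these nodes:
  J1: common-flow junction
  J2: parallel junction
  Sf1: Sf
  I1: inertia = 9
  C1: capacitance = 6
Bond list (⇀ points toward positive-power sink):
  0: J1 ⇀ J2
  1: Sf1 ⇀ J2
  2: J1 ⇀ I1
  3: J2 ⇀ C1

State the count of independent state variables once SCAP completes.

2  (C1, I1 all integral)

bond 1 →Sf1  (Sf1: flow source, stroke at near end)
bond 2 →I1  (I1 integral (f out))
bond 0 →J1  (J1: bond 2 brought flow, rest push out)
bond 3 →J2  (J2 needs exactly one e-in)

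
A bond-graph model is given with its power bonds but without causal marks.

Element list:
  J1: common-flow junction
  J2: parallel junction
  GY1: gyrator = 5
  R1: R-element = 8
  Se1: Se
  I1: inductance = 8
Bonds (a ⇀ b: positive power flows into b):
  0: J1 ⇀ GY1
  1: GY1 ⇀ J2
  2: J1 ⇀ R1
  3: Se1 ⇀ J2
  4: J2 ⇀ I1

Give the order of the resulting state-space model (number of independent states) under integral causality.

b3 →J2  (source Se1 imposes e)
b1 →GY1  (J2 effort already set via bond 3)
b4 →I1  (J2: bond 3 brought effort, rest push out)
b0 →GY1  (GY GY1: same side as bond 1)
b2 →J1  (J1: bond 0 brought flow, rest push out)

1  (I1 all integral)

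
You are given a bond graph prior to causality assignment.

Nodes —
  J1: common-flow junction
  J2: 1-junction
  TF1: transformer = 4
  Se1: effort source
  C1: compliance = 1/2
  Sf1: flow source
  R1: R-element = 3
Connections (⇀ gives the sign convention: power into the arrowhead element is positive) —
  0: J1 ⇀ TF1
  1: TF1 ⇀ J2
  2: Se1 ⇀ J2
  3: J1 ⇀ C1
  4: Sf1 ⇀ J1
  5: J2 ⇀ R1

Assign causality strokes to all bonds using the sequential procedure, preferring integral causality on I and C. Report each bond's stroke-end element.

bond 0 stroke at J1
bond 1 stroke at TF1
bond 2 stroke at J2
bond 3 stroke at J1
bond 4 stroke at Sf1
bond 5 stroke at J2

bond 2 |J2  (source Se1 imposes e)
bond 4 |Sf1  (Sf1: flow source, stroke at near end)
bond 0 |J1  (J1: bond 4 brought flow, rest push out)
bond 3 |J1  (1-jn J1 has f-setter on 4)
bond 1 |TF1  (TF1 one-in-one-out from 0)
bond 5 |J2  (J2: bond 1 brought flow, rest push out)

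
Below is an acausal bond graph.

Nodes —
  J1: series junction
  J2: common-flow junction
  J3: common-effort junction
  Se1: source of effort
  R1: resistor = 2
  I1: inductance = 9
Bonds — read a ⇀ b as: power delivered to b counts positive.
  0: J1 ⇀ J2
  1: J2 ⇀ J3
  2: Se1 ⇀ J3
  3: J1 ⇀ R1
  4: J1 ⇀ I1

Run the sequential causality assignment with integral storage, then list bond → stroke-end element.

b0 |J1
b1 |J2
b2 |J3
b3 |J1
b4 |I1

#2 →J3  (Se1 fixes effort; stroke away)
#1 →J2  (J3 effort already set via bond 2)
#0 →J1  (J2 needs exactly one f-in)
#4 →I1  (I1: I, integral causality)
#3 →J1  (1-jn J1 has f-setter on 4)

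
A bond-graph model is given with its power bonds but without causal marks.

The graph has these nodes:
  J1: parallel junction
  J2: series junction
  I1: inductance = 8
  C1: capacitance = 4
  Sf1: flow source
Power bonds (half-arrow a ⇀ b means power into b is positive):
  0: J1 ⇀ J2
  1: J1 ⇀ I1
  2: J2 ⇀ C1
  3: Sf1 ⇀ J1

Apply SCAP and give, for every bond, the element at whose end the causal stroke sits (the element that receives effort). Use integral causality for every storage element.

bond 0 stroke at J1
bond 1 stroke at I1
bond 2 stroke at J2
bond 3 stroke at Sf1

bond 3 stroke→Sf1  (Sf1 fixes flow; stroke at Sf1)
bond 1 stroke→I1  (I1 integral (f out))
bond 0 stroke→J1  (only one effort-in slot at J1)
bond 2 stroke→J2  (common-f at J2 fixed by 0)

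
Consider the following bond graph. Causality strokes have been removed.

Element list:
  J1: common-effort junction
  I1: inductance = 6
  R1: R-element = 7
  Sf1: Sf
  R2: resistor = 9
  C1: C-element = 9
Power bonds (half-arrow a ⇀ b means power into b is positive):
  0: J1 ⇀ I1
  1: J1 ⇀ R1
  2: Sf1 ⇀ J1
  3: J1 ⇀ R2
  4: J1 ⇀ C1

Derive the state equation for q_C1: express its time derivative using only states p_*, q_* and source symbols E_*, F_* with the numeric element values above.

dq_C1/dt = F_Sf1 - p_I1/6 - 16*q_C1/567

#2 stroke at Sf1  (Sf1 fixes flow; stroke at Sf1)
#0 stroke at I1  (I1: I, integral causality)
#4 stroke at J1  (C1 integral (e out))
#1 stroke at R1  (J1 effort already set via bond 4)
#3 stroke at R2  (common-e at J1 fixed by 4)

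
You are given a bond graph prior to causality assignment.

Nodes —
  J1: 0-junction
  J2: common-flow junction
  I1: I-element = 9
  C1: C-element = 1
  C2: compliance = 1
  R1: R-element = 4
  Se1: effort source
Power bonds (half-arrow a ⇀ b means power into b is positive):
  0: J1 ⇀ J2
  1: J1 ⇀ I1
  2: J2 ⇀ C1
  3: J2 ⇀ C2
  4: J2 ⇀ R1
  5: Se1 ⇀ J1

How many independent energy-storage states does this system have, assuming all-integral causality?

3  (C1, C2, I1 all integral)

β5 →J1  (Se1 (Se) sets effort on bond)
β0 →J2  (common-e at J1 fixed by 5)
β1 →I1  (J1 effort already set via bond 5)
β2 →J2  (C1 integral (e out))
β3 →J2  (C2 integral (e out))
β4 →R1  (closing 1-jn rule on J2)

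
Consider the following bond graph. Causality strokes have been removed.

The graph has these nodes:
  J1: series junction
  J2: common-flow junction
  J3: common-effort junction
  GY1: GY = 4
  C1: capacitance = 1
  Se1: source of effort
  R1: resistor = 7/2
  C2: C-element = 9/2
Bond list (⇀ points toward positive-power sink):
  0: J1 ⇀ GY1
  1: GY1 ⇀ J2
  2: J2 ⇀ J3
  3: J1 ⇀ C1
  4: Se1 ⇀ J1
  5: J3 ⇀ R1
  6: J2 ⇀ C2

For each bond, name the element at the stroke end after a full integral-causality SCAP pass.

bond 4 →J1  (source Se1 imposes e)
bond 3 →J1  (C1 outputs effort q/C1)
bond 0 →GY1  (J1: last free bond brings flow in)
bond 1 →GY1  (GY1 both-in/both-out from 0)
bond 2 →J2  (common-f at J2 fixed by 1)
bond 6 →J2  (J2: bond 1 brought flow, rest push out)
bond 5 →J3  (only one effort-in slot at J3)

β0 stroke at GY1
β1 stroke at GY1
β2 stroke at J2
β3 stroke at J1
β4 stroke at J1
β5 stroke at J3
β6 stroke at J2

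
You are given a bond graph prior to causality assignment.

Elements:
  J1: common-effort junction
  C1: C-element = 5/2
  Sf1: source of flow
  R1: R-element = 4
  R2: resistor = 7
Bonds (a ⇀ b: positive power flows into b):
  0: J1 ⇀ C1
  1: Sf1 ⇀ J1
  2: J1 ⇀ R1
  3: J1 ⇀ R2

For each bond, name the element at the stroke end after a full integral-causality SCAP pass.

b1 |Sf1  (Sf1: flow source, stroke at near end)
b0 |J1  (C1: C, integral causality)
b2 |R1  (common-e at J1 fixed by 0)
b3 |R2  (0-jn J1 has e-setter on 0)

β0 |J1
β1 |Sf1
β2 |R1
β3 |R2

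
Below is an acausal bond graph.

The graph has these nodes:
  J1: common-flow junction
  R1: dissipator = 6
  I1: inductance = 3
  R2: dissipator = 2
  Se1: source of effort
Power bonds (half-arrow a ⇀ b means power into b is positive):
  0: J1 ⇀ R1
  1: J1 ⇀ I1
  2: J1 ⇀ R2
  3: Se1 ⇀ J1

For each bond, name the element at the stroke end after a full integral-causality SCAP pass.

β0 stroke→J1
β1 stroke→I1
β2 stroke→J1
β3 stroke→J1

β3 stroke→J1  (source Se1 imposes e)
β1 stroke→I1  (prefer integral on I1)
β0 stroke→J1  (1-jn J1 has f-setter on 1)
β2 stroke→J1  (common-f at J1 fixed by 1)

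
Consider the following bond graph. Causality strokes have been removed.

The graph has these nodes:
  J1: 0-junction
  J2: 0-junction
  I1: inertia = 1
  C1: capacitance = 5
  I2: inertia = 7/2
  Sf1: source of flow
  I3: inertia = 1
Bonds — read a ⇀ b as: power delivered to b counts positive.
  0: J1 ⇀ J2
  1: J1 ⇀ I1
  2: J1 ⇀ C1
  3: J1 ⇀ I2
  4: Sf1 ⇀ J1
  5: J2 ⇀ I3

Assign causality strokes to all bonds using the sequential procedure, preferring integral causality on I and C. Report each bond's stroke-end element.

b4 stroke→Sf1  (Sf1 fixes flow; stroke at Sf1)
b1 stroke→I1  (I1 outputs flow p/I1)
b2 stroke→J1  (C1 integral (e out))
b0 stroke→J2  (J1 effort already set via bond 2)
b3 stroke→I2  (J1 effort already set via bond 2)
b5 stroke→I3  (common-e at J2 fixed by 0)

β0 stroke at J2
β1 stroke at I1
β2 stroke at J1
β3 stroke at I2
β4 stroke at Sf1
β5 stroke at I3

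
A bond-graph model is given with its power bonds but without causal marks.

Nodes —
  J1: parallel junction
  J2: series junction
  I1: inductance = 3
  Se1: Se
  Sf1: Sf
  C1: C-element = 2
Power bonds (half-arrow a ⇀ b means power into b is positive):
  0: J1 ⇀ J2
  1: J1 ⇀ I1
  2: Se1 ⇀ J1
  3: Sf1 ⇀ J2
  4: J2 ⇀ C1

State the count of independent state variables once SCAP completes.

2  (C1, I1 all integral)

b2 stroke→J1  (Se1: effort source, stroke at far end)
b3 stroke→Sf1  (Sf1 (Sf) sets flow on bond)
b0 stroke→J2  (J1 effort already set via bond 2)
b1 stroke→I1  (J1: bond 2 brought effort, rest push out)
b4 stroke→J2  (J2 flow already set via bond 3)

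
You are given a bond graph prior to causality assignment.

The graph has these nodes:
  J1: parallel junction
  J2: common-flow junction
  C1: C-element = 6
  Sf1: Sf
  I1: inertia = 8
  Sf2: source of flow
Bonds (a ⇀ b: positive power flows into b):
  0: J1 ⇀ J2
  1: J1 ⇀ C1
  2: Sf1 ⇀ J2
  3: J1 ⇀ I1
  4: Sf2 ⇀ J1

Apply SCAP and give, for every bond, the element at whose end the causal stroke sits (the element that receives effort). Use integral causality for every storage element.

bond 0 stroke→J2
bond 1 stroke→J1
bond 2 stroke→Sf1
bond 3 stroke→I1
bond 4 stroke→Sf2

#2 |Sf1  (Sf1: flow source, stroke at near end)
#4 |Sf2  (Sf2 (Sf) sets flow on bond)
#0 |J2  (J2 flow already set via bond 2)
#1 |J1  (C1 integral (e out))
#3 |I1  (J1: bond 1 brought effort, rest push out)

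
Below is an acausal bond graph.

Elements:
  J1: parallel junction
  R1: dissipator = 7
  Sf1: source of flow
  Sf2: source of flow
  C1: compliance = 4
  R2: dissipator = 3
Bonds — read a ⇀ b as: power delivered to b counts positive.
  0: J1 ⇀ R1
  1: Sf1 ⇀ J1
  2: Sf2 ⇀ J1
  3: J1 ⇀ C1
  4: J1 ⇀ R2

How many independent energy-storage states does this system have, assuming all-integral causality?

1  (C1 all integral)

bond 1 stroke→Sf1  (Sf1 fixes flow; stroke at Sf1)
bond 2 stroke→Sf2  (Sf2 (Sf) sets flow on bond)
bond 3 stroke→J1  (prefer integral on C1)
bond 0 stroke→R1  (common-e at J1 fixed by 3)
bond 4 stroke→R2  (common-e at J1 fixed by 3)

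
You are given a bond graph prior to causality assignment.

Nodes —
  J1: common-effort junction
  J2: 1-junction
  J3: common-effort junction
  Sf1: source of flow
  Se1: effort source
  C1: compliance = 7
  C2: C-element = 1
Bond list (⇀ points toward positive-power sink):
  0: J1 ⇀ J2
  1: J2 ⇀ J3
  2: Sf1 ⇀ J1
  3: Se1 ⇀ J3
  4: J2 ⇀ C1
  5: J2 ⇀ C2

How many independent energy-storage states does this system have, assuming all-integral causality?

b2 stroke→Sf1  (Sf1: flow source, stroke at near end)
b3 stroke→J3  (Se1 fixes effort; stroke away)
b0 stroke→J1  (closing 0-jn rule on J1)
b1 stroke→J2  (J2 flow already set via bond 0)
b4 stroke→J2  (J2 flow already set via bond 0)
b5 stroke→J2  (common-f at J2 fixed by 0)

2  (C1, C2 all integral)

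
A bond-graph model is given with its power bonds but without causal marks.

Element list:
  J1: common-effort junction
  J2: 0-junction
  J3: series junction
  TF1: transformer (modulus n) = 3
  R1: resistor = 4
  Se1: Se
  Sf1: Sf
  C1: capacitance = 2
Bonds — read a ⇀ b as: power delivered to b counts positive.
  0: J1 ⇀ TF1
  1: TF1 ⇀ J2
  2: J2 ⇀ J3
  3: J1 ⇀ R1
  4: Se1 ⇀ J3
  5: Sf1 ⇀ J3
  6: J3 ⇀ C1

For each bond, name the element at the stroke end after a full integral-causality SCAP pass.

#0 |TF1
#1 |J2
#2 |J3
#3 |J1
#4 |J3
#5 |Sf1
#6 |J3

#4 →J3  (Se1 fixes effort; stroke away)
#5 →Sf1  (Sf1 (Sf) sets flow on bond)
#2 →J3  (J3 flow already set via bond 5)
#6 →J3  (common-f at J3 fixed by 5)
#1 →J2  (only one effort-in slot at J2)
#0 →TF1  (TF TF1: opposite of bond 1)
#3 →J1  (closing 0-jn rule on J1)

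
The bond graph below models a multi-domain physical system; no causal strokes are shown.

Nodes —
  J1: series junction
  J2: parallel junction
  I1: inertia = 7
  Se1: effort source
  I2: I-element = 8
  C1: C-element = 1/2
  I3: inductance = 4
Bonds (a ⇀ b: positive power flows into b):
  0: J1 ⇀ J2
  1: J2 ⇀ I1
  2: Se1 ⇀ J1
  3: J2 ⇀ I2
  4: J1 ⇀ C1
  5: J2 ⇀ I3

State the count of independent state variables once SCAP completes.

4  (C1, I1, I2, I3 all integral)

#2 stroke at J1  (Se1 (Se) sets effort on bond)
#1 stroke at I1  (prefer integral on I1)
#3 stroke at I2  (prefer integral on I2)
#4 stroke at J1  (prefer integral on C1)
#0 stroke at J2  (only one flow-in slot at J1)
#5 stroke at I3  (J2: bond 0 brought effort, rest push out)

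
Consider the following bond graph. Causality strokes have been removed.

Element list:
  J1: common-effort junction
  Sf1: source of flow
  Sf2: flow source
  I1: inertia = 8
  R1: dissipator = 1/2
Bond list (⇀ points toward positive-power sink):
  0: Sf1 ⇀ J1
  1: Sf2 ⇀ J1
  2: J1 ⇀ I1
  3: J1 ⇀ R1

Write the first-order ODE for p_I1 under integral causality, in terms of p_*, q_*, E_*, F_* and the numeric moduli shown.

dp_I1/dt = F_Sf1/2 + F_Sf2/2 - p_I1/16

b0 stroke→Sf1  (Sf1 fixes flow; stroke at Sf1)
b1 stroke→Sf2  (Sf2 (Sf) sets flow on bond)
b2 stroke→I1  (I1 outputs flow p/I1)
b3 stroke→J1  (only one effort-in slot at J1)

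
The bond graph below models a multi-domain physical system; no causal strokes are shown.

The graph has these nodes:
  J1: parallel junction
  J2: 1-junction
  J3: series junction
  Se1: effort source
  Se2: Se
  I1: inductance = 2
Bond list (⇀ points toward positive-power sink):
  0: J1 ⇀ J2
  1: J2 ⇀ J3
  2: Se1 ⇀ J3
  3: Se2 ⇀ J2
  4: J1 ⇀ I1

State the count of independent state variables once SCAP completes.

b2 →J3  (Se1 fixes effort; stroke away)
b3 →J2  (Se2: effort source, stroke at far end)
b1 →J2  (only one flow-in slot at J3)
b0 →J1  (only one flow-in slot at J2)
b4 →I1  (0-jn J1 has e-setter on 0)

1  (I1 all integral)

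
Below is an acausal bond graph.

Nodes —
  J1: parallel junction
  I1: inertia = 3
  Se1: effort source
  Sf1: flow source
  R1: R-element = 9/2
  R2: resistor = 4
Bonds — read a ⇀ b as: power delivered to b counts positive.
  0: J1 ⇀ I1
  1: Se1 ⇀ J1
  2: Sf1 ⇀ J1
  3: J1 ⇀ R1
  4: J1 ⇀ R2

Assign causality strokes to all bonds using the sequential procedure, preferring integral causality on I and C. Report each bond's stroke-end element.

β1 stroke→J1  (source Se1 imposes e)
β2 stroke→Sf1  (Sf1 (Sf) sets flow on bond)
β0 stroke→I1  (common-e at J1 fixed by 1)
β3 stroke→R1  (J1 effort already set via bond 1)
β4 stroke→R2  (J1: bond 1 brought effort, rest push out)

b0 stroke at I1
b1 stroke at J1
b2 stroke at Sf1
b3 stroke at R1
b4 stroke at R2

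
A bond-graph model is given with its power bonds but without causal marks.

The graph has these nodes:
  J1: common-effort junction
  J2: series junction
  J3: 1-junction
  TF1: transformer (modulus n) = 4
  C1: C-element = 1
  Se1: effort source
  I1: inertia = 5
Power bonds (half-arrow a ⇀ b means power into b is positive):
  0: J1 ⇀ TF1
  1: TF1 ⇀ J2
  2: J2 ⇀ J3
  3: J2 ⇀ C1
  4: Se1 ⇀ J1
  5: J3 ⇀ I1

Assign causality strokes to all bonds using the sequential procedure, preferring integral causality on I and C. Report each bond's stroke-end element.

bond 4 |J1  (source Se1 imposes e)
bond 0 |TF1  (J1: bond 4 brought effort, rest push out)
bond 1 |J2  (TF1 one-in-one-out from 0)
bond 3 |J2  (prefer integral on C1)
bond 2 |J3  (J2: last free bond brings flow in)
bond 5 |I1  (closing 1-jn rule on J3)

b0 stroke→TF1
b1 stroke→J2
b2 stroke→J3
b3 stroke→J2
b4 stroke→J1
b5 stroke→I1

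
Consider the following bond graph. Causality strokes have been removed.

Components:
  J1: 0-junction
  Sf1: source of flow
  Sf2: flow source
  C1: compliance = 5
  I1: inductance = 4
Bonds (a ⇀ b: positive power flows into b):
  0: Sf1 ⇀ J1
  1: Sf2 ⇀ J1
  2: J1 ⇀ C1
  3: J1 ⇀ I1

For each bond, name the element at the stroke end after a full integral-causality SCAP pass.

β0 →Sf1  (Sf1 (Sf) sets flow on bond)
β1 →Sf2  (Sf2: flow source, stroke at near end)
β2 →J1  (C1 outputs effort q/C1)
β3 →I1  (J1: bond 2 brought effort, rest push out)

#0 →Sf1
#1 →Sf2
#2 →J1
#3 →I1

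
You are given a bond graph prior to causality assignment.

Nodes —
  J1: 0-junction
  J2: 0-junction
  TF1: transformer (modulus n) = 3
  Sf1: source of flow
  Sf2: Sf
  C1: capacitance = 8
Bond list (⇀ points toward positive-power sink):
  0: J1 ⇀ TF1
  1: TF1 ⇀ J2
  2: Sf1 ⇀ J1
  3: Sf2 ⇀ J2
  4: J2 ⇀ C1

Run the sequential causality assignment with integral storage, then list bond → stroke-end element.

#0 |J1
#1 |TF1
#2 |Sf1
#3 |Sf2
#4 |J2

b2 stroke→Sf1  (source Sf1 imposes f)
b3 stroke→Sf2  (Sf2 fixes flow; stroke at Sf2)
b0 stroke→J1  (only one effort-in slot at J1)
b1 stroke→TF1  (TF1 one-in-one-out from 0)
b4 stroke→J2  (J2 needs exactly one e-in)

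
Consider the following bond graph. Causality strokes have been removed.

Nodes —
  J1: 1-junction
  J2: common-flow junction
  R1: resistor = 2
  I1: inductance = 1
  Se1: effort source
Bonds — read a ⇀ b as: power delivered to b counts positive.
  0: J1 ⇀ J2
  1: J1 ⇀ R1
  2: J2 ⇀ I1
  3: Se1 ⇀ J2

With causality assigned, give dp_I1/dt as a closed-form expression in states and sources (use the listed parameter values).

dp_I1/dt = E_Se1 - 2*p_I1

bond 3 stroke at J2  (Se1: effort source, stroke at far end)
bond 2 stroke at I1  (I1 outputs flow p/I1)
bond 0 stroke at J2  (J2: bond 2 brought flow, rest push out)
bond 1 stroke at J1  (J1: bond 0 brought flow, rest push out)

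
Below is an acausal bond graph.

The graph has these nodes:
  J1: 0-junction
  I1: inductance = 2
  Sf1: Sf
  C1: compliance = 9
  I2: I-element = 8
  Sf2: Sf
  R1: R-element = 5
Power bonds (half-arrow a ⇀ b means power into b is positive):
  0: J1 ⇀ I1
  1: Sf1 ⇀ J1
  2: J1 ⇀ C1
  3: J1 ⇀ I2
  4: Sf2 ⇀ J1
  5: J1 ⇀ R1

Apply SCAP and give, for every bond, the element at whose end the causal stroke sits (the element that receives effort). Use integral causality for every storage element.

bond 1 |Sf1  (Sf1 (Sf) sets flow on bond)
bond 4 |Sf2  (Sf2 (Sf) sets flow on bond)
bond 0 |I1  (I1: I, integral causality)
bond 2 |J1  (C1: C, integral causality)
bond 3 |I2  (J1: bond 2 brought effort, rest push out)
bond 5 |R1  (common-e at J1 fixed by 2)

#0 →I1
#1 →Sf1
#2 →J1
#3 →I2
#4 →Sf2
#5 →R1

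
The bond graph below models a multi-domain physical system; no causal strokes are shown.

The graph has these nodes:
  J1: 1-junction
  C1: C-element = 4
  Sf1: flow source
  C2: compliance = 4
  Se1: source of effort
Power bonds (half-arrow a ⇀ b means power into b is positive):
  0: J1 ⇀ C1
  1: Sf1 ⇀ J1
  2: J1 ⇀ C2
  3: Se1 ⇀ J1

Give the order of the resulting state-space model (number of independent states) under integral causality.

2  (C1, C2 all integral)

#1 stroke→Sf1  (Sf1 fixes flow; stroke at Sf1)
#3 stroke→J1  (Se1 (Se) sets effort on bond)
#0 stroke→J1  (J1 flow already set via bond 1)
#2 stroke→J1  (1-jn J1 has f-setter on 1)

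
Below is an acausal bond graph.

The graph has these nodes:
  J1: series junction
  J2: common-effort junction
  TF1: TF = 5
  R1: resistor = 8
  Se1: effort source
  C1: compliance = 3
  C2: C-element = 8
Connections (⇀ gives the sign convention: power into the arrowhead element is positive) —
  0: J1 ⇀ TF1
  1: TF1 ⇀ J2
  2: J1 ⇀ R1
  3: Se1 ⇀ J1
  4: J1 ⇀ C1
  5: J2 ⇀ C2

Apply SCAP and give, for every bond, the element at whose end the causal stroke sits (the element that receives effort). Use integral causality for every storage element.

#3 stroke→J1  (source Se1 imposes e)
#4 stroke→J1  (C1 integral (e out))
#5 stroke→J2  (C2 integral (e out))
#1 stroke→TF1  (0-jn J2 has e-setter on 5)
#0 stroke→J1  (TF TF1: opposite of bond 1)
#2 stroke→R1  (only one flow-in slot at J1)

bond 0 stroke→J1
bond 1 stroke→TF1
bond 2 stroke→R1
bond 3 stroke→J1
bond 4 stroke→J1
bond 5 stroke→J2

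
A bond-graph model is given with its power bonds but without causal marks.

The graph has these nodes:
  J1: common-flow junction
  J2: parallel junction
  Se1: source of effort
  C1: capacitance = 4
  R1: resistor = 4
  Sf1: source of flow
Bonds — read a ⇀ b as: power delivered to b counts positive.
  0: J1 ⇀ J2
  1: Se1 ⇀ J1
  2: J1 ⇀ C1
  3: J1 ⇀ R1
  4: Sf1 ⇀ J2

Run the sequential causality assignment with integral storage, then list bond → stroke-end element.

bond 1 stroke→J1  (Se1 fixes effort; stroke away)
bond 4 stroke→Sf1  (Sf1 fixes flow; stroke at Sf1)
bond 0 stroke→J2  (J2: last free bond brings effort in)
bond 2 stroke→J1  (J1: bond 0 brought flow, rest push out)
bond 3 stroke→J1  (J1: bond 0 brought flow, rest push out)

bond 0 stroke→J2
bond 1 stroke→J1
bond 2 stroke→J1
bond 3 stroke→J1
bond 4 stroke→Sf1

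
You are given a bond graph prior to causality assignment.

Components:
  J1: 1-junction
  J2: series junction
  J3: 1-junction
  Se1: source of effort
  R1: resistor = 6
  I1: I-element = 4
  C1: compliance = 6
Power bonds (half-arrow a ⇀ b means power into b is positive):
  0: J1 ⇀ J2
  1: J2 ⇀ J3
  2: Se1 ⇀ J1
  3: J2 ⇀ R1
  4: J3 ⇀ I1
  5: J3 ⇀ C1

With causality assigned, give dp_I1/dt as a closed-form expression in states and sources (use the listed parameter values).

dp_I1/dt = E_Se1 - 3*p_I1/2 - q_C1/6

b2 stroke at J1  (Se1 fixes effort; stroke away)
b0 stroke at J2  (J1: last free bond brings flow in)
b4 stroke at I1  (prefer integral on I1)
b1 stroke at J3  (1-jn J3 has f-setter on 4)
b5 stroke at J3  (common-f at J3 fixed by 4)
b3 stroke at J2  (1-jn J2 has f-setter on 1)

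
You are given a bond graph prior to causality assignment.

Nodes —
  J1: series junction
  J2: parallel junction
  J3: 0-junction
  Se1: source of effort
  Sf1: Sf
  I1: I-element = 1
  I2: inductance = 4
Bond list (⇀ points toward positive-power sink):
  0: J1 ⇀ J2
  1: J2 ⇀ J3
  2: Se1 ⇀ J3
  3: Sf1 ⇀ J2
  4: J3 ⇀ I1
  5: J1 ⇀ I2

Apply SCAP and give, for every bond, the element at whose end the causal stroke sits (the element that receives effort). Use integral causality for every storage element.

β0 →J1
β1 →J2
β2 →J3
β3 →Sf1
β4 →I1
β5 →I2

b2 →J3  (source Se1 imposes e)
b3 →Sf1  (Sf1: flow source, stroke at near end)
b1 →J2  (J3 effort already set via bond 2)
b4 →I1  (J3 effort already set via bond 2)
b0 →J1  (common-e at J2 fixed by 1)
b5 →I2  (closing 1-jn rule on J1)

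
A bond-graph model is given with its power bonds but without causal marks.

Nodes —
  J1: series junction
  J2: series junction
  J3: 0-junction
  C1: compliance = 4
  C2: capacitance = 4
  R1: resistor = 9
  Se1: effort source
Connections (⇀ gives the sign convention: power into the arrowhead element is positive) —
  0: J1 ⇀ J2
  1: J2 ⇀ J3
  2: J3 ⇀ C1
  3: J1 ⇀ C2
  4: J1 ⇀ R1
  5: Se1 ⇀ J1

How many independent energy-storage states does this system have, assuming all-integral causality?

#5 stroke→J1  (source Se1 imposes e)
#2 stroke→J3  (C1 outputs effort q/C1)
#1 stroke→J2  (J3 effort already set via bond 2)
#0 stroke→J1  (J2: last free bond brings flow in)
#3 stroke→J1  (prefer integral on C2)
#4 stroke→R1  (J1: last free bond brings flow in)

2  (C1, C2 all integral)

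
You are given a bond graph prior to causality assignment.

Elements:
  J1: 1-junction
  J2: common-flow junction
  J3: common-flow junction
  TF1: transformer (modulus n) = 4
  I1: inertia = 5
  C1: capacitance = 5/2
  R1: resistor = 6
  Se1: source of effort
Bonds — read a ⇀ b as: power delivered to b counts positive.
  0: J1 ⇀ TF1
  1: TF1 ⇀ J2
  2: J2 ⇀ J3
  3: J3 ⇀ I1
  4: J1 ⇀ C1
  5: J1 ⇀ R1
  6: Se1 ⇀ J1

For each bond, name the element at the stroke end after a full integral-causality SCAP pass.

bond 6 stroke→J1  (source Se1 imposes e)
bond 3 stroke→I1  (I1: I, integral causality)
bond 2 stroke→J3  (J3: bond 3 brought flow, rest push out)
bond 1 stroke→J2  (J2: bond 2 brought flow, rest push out)
bond 0 stroke→TF1  (TF TF1: opposite of bond 1)
bond 4 stroke→J1  (1-jn J1 has f-setter on 0)
bond 5 stroke→J1  (common-f at J1 fixed by 0)

bond 0 stroke→TF1
bond 1 stroke→J2
bond 2 stroke→J3
bond 3 stroke→I1
bond 4 stroke→J1
bond 5 stroke→J1
bond 6 stroke→J1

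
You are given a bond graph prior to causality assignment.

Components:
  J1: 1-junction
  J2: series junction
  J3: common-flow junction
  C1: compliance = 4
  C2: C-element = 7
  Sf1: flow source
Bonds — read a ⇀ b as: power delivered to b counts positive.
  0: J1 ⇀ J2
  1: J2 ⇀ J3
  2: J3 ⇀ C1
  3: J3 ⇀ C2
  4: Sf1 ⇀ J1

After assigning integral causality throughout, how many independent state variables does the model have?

2  (C1, C2 all integral)

β4 stroke at Sf1  (source Sf1 imposes f)
β0 stroke at J1  (common-f at J1 fixed by 4)
β1 stroke at J2  (1-jn J2 has f-setter on 0)
β2 stroke at J3  (1-jn J3 has f-setter on 1)
β3 stroke at J3  (J3: bond 1 brought flow, rest push out)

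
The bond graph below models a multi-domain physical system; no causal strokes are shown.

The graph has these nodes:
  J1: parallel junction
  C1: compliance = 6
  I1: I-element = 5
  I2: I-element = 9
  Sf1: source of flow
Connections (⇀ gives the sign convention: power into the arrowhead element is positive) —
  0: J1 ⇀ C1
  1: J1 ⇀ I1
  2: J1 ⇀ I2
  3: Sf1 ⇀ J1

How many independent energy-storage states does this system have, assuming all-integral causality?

bond 3 stroke→Sf1  (Sf1 fixes flow; stroke at Sf1)
bond 0 stroke→J1  (C1 integral (e out))
bond 1 stroke→I1  (0-jn J1 has e-setter on 0)
bond 2 stroke→I2  (J1: bond 0 brought effort, rest push out)

3  (C1, I1, I2 all integral)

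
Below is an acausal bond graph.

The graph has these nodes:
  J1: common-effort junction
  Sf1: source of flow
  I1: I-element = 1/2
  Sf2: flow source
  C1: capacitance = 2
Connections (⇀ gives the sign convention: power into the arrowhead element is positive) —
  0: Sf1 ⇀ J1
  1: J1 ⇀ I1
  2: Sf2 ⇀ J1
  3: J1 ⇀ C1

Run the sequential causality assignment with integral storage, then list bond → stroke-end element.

#0 |Sf1
#1 |I1
#2 |Sf2
#3 |J1

bond 0 stroke→Sf1  (source Sf1 imposes f)
bond 2 stroke→Sf2  (source Sf2 imposes f)
bond 1 stroke→I1  (I1 integral (f out))
bond 3 stroke→J1  (J1: last free bond brings effort in)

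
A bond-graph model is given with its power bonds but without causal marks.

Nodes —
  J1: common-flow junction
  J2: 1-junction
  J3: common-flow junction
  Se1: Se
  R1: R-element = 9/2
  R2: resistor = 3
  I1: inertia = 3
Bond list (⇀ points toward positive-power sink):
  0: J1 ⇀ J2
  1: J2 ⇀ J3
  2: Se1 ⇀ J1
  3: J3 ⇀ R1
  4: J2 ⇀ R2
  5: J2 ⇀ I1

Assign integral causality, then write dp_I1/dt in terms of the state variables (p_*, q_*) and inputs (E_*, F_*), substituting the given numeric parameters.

dp_I1/dt = E_Se1 - 5*p_I1/2

b2 stroke at J1  (Se1: effort source, stroke at far end)
b0 stroke at J2  (J1: last free bond brings flow in)
b5 stroke at I1  (I1 outputs flow p/I1)
b1 stroke at J2  (J2: bond 5 brought flow, rest push out)
b4 stroke at J2  (common-f at J2 fixed by 5)
b3 stroke at J3  (J3 flow already set via bond 1)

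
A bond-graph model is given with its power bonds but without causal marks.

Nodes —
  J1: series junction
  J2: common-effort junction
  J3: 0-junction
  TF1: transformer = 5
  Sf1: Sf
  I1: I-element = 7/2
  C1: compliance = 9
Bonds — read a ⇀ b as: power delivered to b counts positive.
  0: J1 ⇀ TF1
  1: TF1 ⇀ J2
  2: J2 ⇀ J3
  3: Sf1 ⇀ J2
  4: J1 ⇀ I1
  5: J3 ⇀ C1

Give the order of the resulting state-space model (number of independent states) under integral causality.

2  (C1, I1 all integral)

b3 |Sf1  (Sf1: flow source, stroke at near end)
b4 |I1  (I1: I, integral causality)
b0 |J1  (1-jn J1 has f-setter on 4)
b1 |TF1  (TF TF1: opposite of bond 0)
b2 |J2  (closing 0-jn rule on J2)
b5 |J3  (closing 0-jn rule on J3)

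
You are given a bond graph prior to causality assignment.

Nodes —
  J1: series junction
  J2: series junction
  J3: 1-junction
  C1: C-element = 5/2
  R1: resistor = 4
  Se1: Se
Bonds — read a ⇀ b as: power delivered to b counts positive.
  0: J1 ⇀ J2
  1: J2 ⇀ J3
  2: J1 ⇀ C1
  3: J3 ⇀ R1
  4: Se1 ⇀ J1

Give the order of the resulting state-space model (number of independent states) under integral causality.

1  (C1 all integral)

b4 →J1  (Se1 (Se) sets effort on bond)
b2 →J1  (C1 integral (e out))
b0 →J2  (J1 needs exactly one f-in)
b1 →J3  (J2 needs exactly one f-in)
b3 →R1  (J3 needs exactly one f-in)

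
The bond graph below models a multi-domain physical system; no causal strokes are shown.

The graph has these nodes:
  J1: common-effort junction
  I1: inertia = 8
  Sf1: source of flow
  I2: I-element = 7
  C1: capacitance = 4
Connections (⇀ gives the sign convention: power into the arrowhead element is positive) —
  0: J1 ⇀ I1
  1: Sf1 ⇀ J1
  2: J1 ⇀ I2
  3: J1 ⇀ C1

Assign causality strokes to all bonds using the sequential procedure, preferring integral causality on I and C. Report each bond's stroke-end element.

bond 1 stroke→Sf1  (Sf1: flow source, stroke at near end)
bond 0 stroke→I1  (I1 outputs flow p/I1)
bond 2 stroke→I2  (prefer integral on I2)
bond 3 stroke→J1  (J1: last free bond brings effort in)

bond 0 |I1
bond 1 |Sf1
bond 2 |I2
bond 3 |J1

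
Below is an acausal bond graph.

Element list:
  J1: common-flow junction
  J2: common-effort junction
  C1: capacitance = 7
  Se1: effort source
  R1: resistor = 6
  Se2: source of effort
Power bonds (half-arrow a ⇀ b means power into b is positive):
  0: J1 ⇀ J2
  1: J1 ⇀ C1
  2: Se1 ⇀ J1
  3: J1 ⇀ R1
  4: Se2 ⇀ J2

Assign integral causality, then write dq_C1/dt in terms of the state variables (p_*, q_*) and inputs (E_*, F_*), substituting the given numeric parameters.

β2 |J1  (Se1: effort source, stroke at far end)
β4 |J2  (Se2: effort source, stroke at far end)
β0 |J1  (0-jn J2 has e-setter on 4)
β1 |J1  (C1 outputs effort q/C1)
β3 |R1  (J1: last free bond brings flow in)

dq_C1/dt = E_Se1/6 - E_Se2/6 - q_C1/42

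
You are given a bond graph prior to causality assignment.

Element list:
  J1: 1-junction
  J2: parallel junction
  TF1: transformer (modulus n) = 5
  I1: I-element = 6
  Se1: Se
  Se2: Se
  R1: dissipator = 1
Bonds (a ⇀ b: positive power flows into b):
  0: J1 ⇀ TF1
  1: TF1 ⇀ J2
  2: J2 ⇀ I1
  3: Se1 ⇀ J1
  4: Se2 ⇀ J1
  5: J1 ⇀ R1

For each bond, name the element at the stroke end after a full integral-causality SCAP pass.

β3 stroke→J1  (Se1 (Se) sets effort on bond)
β4 stroke→J1  (Se2 fixes effort; stroke away)
β2 stroke→I1  (I1 integral (f out))
β1 stroke→J2  (J2: last free bond brings effort in)
β0 stroke→TF1  (TF TF1: opposite of bond 1)
β5 stroke→J1  (common-f at J1 fixed by 0)

β0 →TF1
β1 →J2
β2 →I1
β3 →J1
β4 →J1
β5 →J1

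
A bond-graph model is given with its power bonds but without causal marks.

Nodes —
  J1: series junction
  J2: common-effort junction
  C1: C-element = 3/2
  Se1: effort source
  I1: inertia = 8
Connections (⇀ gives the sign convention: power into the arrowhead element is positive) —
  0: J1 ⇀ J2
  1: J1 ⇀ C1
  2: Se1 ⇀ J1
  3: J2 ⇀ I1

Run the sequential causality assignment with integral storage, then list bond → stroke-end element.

#0 stroke→J2
#1 stroke→J1
#2 stroke→J1
#3 stroke→I1

bond 2 stroke→J1  (Se1 (Se) sets effort on bond)
bond 1 stroke→J1  (C1 outputs effort q/C1)
bond 0 stroke→J2  (J1 needs exactly one f-in)
bond 3 stroke→I1  (J2 effort already set via bond 0)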